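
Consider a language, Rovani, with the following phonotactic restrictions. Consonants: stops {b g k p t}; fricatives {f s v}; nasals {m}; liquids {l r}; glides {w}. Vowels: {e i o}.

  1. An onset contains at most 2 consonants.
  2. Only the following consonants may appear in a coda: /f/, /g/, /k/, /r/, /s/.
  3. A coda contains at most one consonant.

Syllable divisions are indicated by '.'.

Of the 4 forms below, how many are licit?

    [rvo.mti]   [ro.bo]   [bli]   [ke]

4

[rvo.mti] — σ1 onset /rv/ (2C), coda /∅/ ok; σ2 onset /mt/ (2C), coda /∅/ ok → licit
[ro.bo] — σ1 onset /r/, coda /∅/ ok; σ2 onset /b/, coda /∅/ ok → licit
[bli] — σ1 onset /bl/ (2C), coda /∅/ ok → licit
[ke] — σ1 onset /k/, coda /∅/ ok → licit
Licit: [rvo.mti], [ro.bo], [bli], [ke] → 4.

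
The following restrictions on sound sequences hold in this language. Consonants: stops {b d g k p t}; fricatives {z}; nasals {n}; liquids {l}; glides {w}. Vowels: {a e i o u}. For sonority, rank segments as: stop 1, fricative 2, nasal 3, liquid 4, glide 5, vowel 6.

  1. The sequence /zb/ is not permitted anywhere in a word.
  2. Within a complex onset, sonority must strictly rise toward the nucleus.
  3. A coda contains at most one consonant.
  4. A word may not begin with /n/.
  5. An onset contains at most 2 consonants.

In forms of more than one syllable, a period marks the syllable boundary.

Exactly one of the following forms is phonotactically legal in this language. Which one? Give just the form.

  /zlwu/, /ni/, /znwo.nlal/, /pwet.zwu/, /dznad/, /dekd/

/zlwu/ — violates constraint 5: syllable 1 onset /zlw/ has 3 consonants (> 2) → phonotactically illegal
/ni/ — violates constraint 4: word begins with /n/ → phonotactically illegal
/znwo.nlal/ — violates constraint 5: syllable 1 onset /znw/ has 3 consonants (> 2) → phonotactically illegal
/pwet.zwu/ — σ1 onset /pw/ (1→5 rises), coda /t/ ok; σ2 onset /zw/ (2→5 rises), coda /∅/ ok → phonotactically legal
/dznad/ — violates constraint 5: syllable 1 onset /dzn/ has 3 consonants (> 2) → phonotactically illegal
/dekd/ — violates constraint 3: syllable 1 coda /kd/ has 2 consonants (> 1) → phonotactically illegal

/pwet.zwu/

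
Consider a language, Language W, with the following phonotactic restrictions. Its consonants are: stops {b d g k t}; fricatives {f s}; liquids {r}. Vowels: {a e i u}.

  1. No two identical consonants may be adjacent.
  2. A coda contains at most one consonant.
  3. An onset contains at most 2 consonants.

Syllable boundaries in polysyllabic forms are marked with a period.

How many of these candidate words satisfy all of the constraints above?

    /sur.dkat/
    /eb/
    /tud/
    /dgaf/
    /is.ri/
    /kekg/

/sur.dkat/ — σ1 onset /s/, coda /r/ ok; σ2 onset /dk/ (2C), coda /t/ ok → permitted
/eb/ — σ1 onset /∅/, coda /b/ ok → permitted
/tud/ — σ1 onset /t/, coda /d/ ok → permitted
/dgaf/ — σ1 onset /dg/ (2C), coda /f/ ok → permitted
/is.ri/ — σ1 onset /∅/, coda /s/ ok; σ2 onset /r/, coda /∅/ ok → permitted
/kekg/ — violates constraint 2: syllable 1 coda /kg/ has 2 consonants (> 1) → not permitted
Permitted: /sur.dkat/, /eb/, /tud/, /dgaf/, /is.ri/ → 5.

5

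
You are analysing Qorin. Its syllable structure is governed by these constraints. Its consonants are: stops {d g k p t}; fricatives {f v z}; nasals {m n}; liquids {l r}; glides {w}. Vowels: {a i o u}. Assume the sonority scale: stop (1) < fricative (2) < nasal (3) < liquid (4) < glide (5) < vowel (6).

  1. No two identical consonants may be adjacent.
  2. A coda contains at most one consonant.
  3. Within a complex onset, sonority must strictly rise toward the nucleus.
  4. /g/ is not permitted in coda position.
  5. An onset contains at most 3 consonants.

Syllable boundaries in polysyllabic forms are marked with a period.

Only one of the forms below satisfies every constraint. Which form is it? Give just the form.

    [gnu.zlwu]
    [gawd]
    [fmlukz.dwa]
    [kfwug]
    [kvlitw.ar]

[gnu.zlwu] — σ1 onset /gn/ (1→3 rises), coda /∅/ ok; σ2 onset /zlw/ (2→4→5 rises), coda /∅/ ok → permitted
[gawd] — violates constraint 2: syllable 1 coda /wd/ has 2 consonants (> 1) → not permitted
[fmlukz.dwa] — violates constraint 2: syllable 1 coda /kz/ has 2 consonants (> 1) → not permitted
[kfwug] — violates constraint 4: syllable 1 coda contains /g/ → not permitted
[kvlitw.ar] — violates constraint 2: syllable 1 coda /tw/ has 2 consonants (> 1) → not permitted

[gnu.zlwu]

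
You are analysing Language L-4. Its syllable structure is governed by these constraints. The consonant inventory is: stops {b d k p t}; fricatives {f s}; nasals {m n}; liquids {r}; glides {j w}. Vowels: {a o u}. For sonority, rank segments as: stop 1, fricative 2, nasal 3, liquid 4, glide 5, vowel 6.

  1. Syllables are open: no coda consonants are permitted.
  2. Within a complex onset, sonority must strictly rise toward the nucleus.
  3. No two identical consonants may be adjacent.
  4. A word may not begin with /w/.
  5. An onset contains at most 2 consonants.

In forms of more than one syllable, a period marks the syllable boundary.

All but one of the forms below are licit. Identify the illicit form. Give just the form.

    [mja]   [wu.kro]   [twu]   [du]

[wu.kro]

[mja] — σ1 onset /mj/ (3→5 rises), coda /∅/ ok → licit
[wu.kro] — violates constraint 4: word begins with /w/ → illicit
[twu] — σ1 onset /tw/ (1→5 rises), coda /∅/ ok → licit
[du] — σ1 onset /d/, coda /∅/ ok → licit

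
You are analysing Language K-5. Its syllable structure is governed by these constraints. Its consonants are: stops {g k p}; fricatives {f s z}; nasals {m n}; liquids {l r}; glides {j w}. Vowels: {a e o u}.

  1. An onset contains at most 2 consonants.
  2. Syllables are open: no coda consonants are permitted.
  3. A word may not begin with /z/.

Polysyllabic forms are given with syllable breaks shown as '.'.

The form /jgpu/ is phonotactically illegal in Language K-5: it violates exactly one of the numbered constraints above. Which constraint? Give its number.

/jgpu/: syllable 1 onset /jgp/ has 3 consonants (> 2).
This is a violation of constraint 1: "An onset contains at most 2 consonants."
The remaining constraints (2, 3) are satisfied.

1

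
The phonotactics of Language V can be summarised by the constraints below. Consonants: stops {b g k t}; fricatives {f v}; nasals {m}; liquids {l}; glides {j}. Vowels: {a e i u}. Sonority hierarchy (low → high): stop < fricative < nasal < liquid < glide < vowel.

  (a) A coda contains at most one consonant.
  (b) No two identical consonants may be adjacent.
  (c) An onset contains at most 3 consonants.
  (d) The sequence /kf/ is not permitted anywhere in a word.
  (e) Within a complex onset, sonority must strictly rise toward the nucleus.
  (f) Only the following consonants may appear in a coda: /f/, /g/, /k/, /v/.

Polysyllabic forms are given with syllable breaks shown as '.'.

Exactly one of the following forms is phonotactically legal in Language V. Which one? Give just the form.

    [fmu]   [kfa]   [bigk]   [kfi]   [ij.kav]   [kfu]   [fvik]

[fmu]

[fmu] — σ1 onset /fm/ (2→3 rises), coda /∅/ ok → phonotactically legal
[kfa] — violates constraint (d): contains banned sequence /kf/ → phonotactically illegal
[bigk] — violates constraint (a): syllable 1 coda /gk/ has 2 consonants (> 1) → phonotactically illegal
[kfi] — violates constraint (d): contains banned sequence /kf/ → phonotactically illegal
[ij.kav] — violates constraint (f): syllable 1 coda contains /j/, which is not a licensed coda consonant → phonotactically illegal
[kfu] — violates constraint (d): contains banned sequence /kf/ → phonotactically illegal
[fvik] — violates constraint (e): syllable 1 onset /fv/: /f/ (fricative, 2) → /v/ (fricative, 2) does not rise → phonotactically illegal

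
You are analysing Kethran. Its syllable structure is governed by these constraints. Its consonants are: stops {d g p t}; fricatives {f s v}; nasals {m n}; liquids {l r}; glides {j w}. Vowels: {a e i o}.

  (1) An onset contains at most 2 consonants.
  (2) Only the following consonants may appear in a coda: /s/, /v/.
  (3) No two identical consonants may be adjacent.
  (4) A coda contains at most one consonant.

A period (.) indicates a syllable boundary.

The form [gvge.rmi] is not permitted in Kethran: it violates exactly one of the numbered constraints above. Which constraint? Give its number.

1

[gvge.rmi]: syllable 1 onset /gvg/ has 3 consonants (> 2).
This is a violation of constraint 1: "An onset contains at most 2 consonants."
The remaining constraints (2, 3, 4) are satisfied.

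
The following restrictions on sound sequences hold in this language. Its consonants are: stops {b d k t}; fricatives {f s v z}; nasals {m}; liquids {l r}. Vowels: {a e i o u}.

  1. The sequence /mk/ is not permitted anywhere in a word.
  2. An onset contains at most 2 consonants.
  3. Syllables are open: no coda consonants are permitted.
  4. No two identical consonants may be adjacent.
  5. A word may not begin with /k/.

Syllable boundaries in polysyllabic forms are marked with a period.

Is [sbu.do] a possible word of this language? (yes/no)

yes

[sbu.do] — σ1 onset /sb/ (2C), coda /∅/ ok; σ2 onset /d/, coda /∅/ ok → licit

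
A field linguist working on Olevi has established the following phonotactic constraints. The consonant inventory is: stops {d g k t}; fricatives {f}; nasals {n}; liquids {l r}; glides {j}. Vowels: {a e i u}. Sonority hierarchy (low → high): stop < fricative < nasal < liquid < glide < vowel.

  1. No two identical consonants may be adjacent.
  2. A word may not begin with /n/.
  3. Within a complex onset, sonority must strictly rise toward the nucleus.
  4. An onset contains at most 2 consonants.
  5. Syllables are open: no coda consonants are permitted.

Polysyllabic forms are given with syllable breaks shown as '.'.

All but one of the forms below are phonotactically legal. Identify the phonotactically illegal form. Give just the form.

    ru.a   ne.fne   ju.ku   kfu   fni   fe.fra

ru.a — σ1 onset /r/, coda /∅/ ok; σ2 onset /∅/, coda /∅/ ok → phonotactically legal
ne.fne — violates constraint 2: word begins with /n/ → phonotactically illegal
ju.ku — σ1 onset /j/, coda /∅/ ok; σ2 onset /k/, coda /∅/ ok → phonotactically legal
kfu — σ1 onset /kf/ (1→2 rises), coda /∅/ ok → phonotactically legal
fni — σ1 onset /fn/ (2→3 rises), coda /∅/ ok → phonotactically legal
fe.fra — σ1 onset /f/, coda /∅/ ok; σ2 onset /fr/ (2→4 rises), coda /∅/ ok → phonotactically legal

ne.fne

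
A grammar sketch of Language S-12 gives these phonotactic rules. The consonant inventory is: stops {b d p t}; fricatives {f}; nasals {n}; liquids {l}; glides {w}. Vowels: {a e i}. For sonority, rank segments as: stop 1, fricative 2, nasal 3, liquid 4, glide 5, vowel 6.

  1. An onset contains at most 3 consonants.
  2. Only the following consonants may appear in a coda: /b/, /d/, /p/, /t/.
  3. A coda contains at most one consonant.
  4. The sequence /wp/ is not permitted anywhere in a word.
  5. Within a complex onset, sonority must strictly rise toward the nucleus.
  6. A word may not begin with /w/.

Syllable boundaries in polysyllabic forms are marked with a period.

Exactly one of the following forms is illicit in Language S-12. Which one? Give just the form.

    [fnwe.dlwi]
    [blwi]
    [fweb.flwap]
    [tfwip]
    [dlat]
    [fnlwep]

[fnwe.dlwi] — σ1 onset /fnw/ (2→3→5 rises), coda /∅/ ok; σ2 onset /dlw/ (1→4→5 rises), coda /∅/ ok → licit
[blwi] — σ1 onset /blw/ (1→4→5 rises), coda /∅/ ok → licit
[fweb.flwap] — σ1 onset /fw/ (2→5 rises), coda /b/ ok; σ2 onset /flw/ (2→4→5 rises), coda /p/ ok → licit
[tfwip] — σ1 onset /tfw/ (1→2→5 rises), coda /p/ ok → licit
[dlat] — σ1 onset /dl/ (1→4 rises), coda /t/ ok → licit
[fnlwep] — violates constraint 1: syllable 1 onset /fnlw/ has 4 consonants (> 3) → illicit

[fnlwep]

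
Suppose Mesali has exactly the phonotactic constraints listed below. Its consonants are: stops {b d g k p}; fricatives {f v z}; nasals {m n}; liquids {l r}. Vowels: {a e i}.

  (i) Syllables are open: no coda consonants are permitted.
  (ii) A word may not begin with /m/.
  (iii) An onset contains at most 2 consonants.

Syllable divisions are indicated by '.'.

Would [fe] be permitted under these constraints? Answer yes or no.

[fe] — σ1 onset /f/, coda /∅/ ok → permitted

yes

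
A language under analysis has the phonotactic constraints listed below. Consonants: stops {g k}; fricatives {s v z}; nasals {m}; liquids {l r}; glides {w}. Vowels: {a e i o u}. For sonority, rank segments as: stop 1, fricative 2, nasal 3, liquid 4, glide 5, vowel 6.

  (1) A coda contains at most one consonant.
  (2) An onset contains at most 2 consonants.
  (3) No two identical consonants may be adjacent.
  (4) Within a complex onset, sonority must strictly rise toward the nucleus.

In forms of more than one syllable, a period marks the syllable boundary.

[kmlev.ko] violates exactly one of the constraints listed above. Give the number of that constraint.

2

[kmlev.ko]: syllable 1 onset /kml/ has 3 consonants (> 2).
This is a violation of constraint 2: "An onset contains at most 2 consonants."
The remaining constraints (1, 3, 4) are satisfied.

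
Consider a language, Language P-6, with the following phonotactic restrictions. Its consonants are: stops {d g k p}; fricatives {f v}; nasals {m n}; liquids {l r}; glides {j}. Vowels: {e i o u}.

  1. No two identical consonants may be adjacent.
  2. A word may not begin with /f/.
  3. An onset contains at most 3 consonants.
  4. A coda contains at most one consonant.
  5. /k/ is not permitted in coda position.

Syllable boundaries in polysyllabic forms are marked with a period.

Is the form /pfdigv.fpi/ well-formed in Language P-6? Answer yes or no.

/pfdigv.fpi/ — violates constraint 4: syllable 1 coda /gv/ has 2 consonants (> 1) → ill-formed

no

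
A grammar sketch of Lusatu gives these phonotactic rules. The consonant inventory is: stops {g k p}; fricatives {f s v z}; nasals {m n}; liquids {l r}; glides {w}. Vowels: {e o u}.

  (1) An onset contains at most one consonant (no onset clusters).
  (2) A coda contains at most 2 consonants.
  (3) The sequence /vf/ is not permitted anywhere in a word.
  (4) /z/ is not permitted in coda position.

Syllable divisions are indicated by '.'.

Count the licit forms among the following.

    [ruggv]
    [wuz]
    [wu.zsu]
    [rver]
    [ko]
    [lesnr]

1

[ruggv] — violates constraint 2: syllable 1 coda /ggv/ has 3 consonants (> 2) → illicit
[wuz] — violates constraint 4: syllable 1 coda contains /z/ → illicit
[wu.zsu] — violates constraint 1: syllable 2 onset /zs/ has 2 consonants (> 1) → illicit
[rver] — violates constraint 1: syllable 1 onset /rv/ has 2 consonants (> 1) → illicit
[ko] — σ1 onset /k/, coda /∅/ ok → licit
[lesnr] — violates constraint 2: syllable 1 coda /snr/ has 3 consonants (> 2) → illicit
Licit: [ko] → 1.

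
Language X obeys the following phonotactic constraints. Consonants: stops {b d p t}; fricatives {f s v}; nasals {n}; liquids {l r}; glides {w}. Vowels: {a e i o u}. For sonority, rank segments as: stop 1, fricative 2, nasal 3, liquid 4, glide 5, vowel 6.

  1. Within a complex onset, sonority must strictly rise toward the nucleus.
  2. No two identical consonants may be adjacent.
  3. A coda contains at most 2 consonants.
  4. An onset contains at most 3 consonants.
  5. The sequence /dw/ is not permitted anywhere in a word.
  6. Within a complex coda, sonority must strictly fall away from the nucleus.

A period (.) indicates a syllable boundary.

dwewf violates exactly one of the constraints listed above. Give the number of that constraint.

dwewf: contains banned sequence /dw/.
This is a violation of constraint 5: "The sequence /dw/ is not permitted anywhere in a word."
The remaining constraints (1, 2, 3, 4, 6) are satisfied.

5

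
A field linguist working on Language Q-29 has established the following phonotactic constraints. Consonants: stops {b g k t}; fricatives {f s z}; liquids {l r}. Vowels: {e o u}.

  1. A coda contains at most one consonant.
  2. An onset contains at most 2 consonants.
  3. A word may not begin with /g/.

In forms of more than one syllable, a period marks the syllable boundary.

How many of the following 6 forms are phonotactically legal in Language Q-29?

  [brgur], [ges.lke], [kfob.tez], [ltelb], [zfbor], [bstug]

[brgur] — violates constraint 2: syllable 1 onset /brg/ has 3 consonants (> 2) → phonotactically illegal
[ges.lke] — violates constraint 3: word begins with /g/ → phonotactically illegal
[kfob.tez] — σ1 onset /kf/ (2C), coda /b/ ok; σ2 onset /t/, coda /z/ ok → phonotactically legal
[ltelb] — violates constraint 1: syllable 1 coda /lb/ has 2 consonants (> 1) → phonotactically illegal
[zfbor] — violates constraint 2: syllable 1 onset /zfb/ has 3 consonants (> 2) → phonotactically illegal
[bstug] — violates constraint 2: syllable 1 onset /bst/ has 3 consonants (> 2) → phonotactically illegal
Phonotactically legal: [kfob.tez] → 1.

1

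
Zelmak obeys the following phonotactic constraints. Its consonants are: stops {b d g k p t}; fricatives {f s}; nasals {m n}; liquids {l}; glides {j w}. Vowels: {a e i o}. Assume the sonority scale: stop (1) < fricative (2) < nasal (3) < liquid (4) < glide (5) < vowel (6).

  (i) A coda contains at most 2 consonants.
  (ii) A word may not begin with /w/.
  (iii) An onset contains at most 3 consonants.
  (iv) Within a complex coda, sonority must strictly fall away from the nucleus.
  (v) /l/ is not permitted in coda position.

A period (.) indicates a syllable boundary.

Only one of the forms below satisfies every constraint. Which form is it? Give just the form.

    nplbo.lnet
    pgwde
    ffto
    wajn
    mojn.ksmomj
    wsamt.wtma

nplbo.lnet — violates constraint (iii): syllable 1 onset /nplb/ has 4 consonants (> 3) → illicit
pgwde — violates constraint (iii): syllable 1 onset /pgwd/ has 4 consonants (> 3) → illicit
ffto — σ1 onset /fft/ (3C), coda /∅/ ok → licit
wajn — violates constraint (ii): word begins with /w/ → illicit
mojn.ksmomj — violates constraint (iv): syllable 2 coda /mj/: /m/ (nasal, 3) → /j/ (glide, 5) does not fall → illicit
wsamt.wtma — violates constraint (ii): word begins with /w/ → illicit

ffto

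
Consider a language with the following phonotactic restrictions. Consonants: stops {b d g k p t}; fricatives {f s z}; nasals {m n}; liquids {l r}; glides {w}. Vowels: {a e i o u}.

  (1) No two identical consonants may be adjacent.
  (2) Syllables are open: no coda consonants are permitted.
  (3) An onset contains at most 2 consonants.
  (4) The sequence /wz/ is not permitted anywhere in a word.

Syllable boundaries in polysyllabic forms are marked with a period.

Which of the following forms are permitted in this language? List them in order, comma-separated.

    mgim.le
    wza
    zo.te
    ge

mgim.le — violates constraint 2: syllable 1 coda /m/ has 1 consonant (> 0) → not permitted
wza — violates constraint 4: contains banned sequence /wz/ → not permitted
zo.te — σ1 onset /z/, coda /∅/ ok; σ2 onset /t/, coda /∅/ ok → permitted
ge — σ1 onset /g/, coda /∅/ ok → permitted

zo.te, ge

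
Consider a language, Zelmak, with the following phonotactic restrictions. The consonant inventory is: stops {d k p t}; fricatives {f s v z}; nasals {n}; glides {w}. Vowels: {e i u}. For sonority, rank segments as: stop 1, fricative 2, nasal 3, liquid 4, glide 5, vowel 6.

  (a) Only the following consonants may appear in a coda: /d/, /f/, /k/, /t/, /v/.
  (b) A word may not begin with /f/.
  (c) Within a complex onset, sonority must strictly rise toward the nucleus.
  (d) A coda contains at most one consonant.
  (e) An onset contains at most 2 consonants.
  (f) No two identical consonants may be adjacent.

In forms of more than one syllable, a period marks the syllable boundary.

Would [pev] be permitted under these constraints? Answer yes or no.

[pev] — σ1 onset /p/, coda /v/ ok → permitted

yes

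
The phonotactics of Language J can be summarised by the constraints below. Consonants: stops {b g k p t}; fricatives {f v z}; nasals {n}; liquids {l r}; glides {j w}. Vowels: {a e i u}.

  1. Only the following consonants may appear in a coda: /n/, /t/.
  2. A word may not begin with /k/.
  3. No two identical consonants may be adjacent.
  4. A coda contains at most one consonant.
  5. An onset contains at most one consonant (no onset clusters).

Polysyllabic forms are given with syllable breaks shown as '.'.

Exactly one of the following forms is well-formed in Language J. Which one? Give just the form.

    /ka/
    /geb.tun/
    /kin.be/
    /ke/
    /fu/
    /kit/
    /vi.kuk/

/ka/ — violates constraint 2: word begins with /k/ → ill-formed
/geb.tun/ — violates constraint 1: syllable 1 coda contains /b/, which is not a licensed coda consonant → ill-formed
/kin.be/ — violates constraint 2: word begins with /k/ → ill-formed
/ke/ — violates constraint 2: word begins with /k/ → ill-formed
/fu/ — σ1 onset /f/, coda /∅/ ok → well-formed
/kit/ — violates constraint 2: word begins with /k/ → ill-formed
/vi.kuk/ — violates constraint 1: syllable 2 coda contains /k/, which is not a licensed coda consonant → ill-formed

/fu/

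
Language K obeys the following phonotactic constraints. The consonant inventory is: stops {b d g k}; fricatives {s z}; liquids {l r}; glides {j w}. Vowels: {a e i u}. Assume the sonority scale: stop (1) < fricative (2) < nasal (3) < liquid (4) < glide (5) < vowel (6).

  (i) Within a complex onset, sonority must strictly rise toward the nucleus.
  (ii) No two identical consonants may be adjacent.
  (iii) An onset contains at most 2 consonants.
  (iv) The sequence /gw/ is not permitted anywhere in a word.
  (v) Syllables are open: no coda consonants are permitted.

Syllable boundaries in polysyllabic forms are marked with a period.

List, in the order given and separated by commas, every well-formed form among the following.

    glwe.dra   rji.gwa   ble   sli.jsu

glwe.dra — violates constraint (iii): syllable 1 onset /glw/ has 3 consonants (> 2) → ill-formed
rji.gwa — violates constraint (iv): contains banned sequence /gw/ → ill-formed
ble — σ1 onset /bl/ (1→4 rises), coda /∅/ ok → well-formed
sli.jsu — violates constraint (i): syllable 2 onset /js/: /j/ (glide, 5) → /s/ (fricative, 2) does not rise → ill-formed

ble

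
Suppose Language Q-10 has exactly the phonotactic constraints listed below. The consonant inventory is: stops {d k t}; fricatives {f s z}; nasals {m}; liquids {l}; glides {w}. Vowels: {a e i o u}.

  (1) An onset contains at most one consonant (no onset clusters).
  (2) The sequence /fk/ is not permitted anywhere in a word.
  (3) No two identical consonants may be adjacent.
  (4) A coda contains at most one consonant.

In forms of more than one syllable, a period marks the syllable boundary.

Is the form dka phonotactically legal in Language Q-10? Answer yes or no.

dka — violates constraint 1: syllable 1 onset /dk/ has 2 consonants (> 1) → phonotactically illegal

no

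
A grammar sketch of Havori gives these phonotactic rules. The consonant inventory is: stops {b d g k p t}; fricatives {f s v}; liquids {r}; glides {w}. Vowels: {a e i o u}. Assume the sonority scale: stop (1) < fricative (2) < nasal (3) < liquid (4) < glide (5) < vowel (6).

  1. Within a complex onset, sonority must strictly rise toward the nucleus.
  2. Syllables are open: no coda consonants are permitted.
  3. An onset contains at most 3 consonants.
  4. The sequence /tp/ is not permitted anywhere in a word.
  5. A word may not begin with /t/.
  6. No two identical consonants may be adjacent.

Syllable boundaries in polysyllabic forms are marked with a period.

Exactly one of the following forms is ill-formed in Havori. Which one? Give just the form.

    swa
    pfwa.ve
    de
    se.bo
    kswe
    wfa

swa — σ1 onset /sw/ (2→5 rises), coda /∅/ ok → well-formed
pfwa.ve — σ1 onset /pfw/ (1→2→5 rises), coda /∅/ ok; σ2 onset /v/, coda /∅/ ok → well-formed
de — σ1 onset /d/, coda /∅/ ok → well-formed
se.bo — σ1 onset /s/, coda /∅/ ok; σ2 onset /b/, coda /∅/ ok → well-formed
kswe — σ1 onset /ksw/ (1→2→5 rises), coda /∅/ ok → well-formed
wfa — violates constraint 1: syllable 1 onset /wf/: /w/ (glide, 5) → /f/ (fricative, 2) does not rise → ill-formed

wfa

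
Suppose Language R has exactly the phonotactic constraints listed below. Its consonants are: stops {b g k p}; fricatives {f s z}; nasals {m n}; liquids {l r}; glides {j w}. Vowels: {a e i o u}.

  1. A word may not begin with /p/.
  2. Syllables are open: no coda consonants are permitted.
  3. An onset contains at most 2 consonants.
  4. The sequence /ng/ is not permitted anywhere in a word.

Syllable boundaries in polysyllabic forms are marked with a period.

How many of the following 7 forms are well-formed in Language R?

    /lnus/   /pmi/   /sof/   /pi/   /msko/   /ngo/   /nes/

/lnus/ — violates constraint 2: syllable 1 coda /s/ has 1 consonant (> 0) → ill-formed
/pmi/ — violates constraint 1: word begins with /p/ → ill-formed
/sof/ — violates constraint 2: syllable 1 coda /f/ has 1 consonant (> 0) → ill-formed
/pi/ — violates constraint 1: word begins with /p/ → ill-formed
/msko/ — violates constraint 3: syllable 1 onset /msk/ has 3 consonants (> 2) → ill-formed
/ngo/ — violates constraint 4: contains banned sequence /ng/ → ill-formed
/nes/ — violates constraint 2: syllable 1 coda /s/ has 1 consonant (> 0) → ill-formed
No form is well-formed → 0.

0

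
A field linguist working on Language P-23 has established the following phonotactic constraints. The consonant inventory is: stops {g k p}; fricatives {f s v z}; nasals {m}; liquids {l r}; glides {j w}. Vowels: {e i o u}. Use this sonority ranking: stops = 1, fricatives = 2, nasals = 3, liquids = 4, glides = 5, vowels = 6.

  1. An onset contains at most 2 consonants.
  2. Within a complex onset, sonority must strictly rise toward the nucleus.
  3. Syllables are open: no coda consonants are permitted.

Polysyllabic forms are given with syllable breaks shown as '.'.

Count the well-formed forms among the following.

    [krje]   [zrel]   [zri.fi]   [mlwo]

1

[krje] — violates constraint 1: syllable 1 onset /krj/ has 3 consonants (> 2) → ill-formed
[zrel] — violates constraint 3: syllable 1 coda /l/ has 1 consonant (> 0) → ill-formed
[zri.fi] — σ1 onset /zr/ (2→4 rises), coda /∅/ ok; σ2 onset /f/, coda /∅/ ok → well-formed
[mlwo] — violates constraint 1: syllable 1 onset /mlw/ has 3 consonants (> 2) → ill-formed
Well-formed: [zri.fi] → 1.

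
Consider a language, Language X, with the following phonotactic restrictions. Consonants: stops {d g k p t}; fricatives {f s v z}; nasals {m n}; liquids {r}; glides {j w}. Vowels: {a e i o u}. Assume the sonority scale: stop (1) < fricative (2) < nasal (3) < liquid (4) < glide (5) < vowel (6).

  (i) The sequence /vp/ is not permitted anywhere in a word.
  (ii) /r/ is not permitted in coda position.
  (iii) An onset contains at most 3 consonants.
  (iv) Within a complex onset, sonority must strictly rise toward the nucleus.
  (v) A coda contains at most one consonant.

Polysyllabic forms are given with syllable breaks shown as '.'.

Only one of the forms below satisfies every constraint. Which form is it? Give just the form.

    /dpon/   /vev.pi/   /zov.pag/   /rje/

/dpon/ — violates constraint (iv): syllable 1 onset /dp/: /d/ (stop, 1) → /p/ (stop, 1) does not rise → ill-formed
/vev.pi/ — violates constraint (i): contains banned sequence /vp/ → ill-formed
/zov.pag/ — violates constraint (i): contains banned sequence /vp/ → ill-formed
/rje/ — σ1 onset /rj/ (4→5 rises), coda /∅/ ok → well-formed

/rje/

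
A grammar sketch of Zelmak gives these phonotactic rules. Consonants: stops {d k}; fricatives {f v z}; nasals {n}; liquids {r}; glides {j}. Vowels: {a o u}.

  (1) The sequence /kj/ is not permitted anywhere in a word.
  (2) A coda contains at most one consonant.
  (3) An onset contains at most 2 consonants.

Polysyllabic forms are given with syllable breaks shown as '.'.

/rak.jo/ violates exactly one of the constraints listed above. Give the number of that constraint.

1

/rak.jo/: contains banned sequence /kj/.
This is a violation of constraint 1: "The sequence /kj/ is not permitted anywhere in a word."
The remaining constraints (2, 3) are satisfied.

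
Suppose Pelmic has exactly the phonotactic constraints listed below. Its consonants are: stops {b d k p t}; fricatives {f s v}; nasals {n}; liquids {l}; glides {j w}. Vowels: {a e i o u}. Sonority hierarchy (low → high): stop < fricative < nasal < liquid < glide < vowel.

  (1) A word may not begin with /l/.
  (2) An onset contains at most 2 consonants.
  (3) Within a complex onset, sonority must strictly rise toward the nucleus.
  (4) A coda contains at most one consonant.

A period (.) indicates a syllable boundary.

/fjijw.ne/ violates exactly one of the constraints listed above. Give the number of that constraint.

4

/fjijw.ne/: syllable 1 coda /jw/ has 2 consonants (> 1).
This is a violation of constraint 4: "A coda contains at most one consonant."
The remaining constraints (1, 2, 3) are satisfied.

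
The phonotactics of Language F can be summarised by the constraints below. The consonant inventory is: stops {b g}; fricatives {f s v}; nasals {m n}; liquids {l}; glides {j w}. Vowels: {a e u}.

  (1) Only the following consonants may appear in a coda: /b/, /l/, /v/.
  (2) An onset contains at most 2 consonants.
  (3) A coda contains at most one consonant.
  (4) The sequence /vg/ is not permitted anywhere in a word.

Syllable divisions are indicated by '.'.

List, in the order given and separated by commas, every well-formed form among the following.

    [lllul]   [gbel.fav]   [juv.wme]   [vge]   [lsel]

[lllul] — violates constraint 2: syllable 1 onset /lll/ has 3 consonants (> 2) → ill-formed
[gbel.fav] — σ1 onset /gb/ (2C), coda /l/ ok; σ2 onset /f/, coda /v/ ok → well-formed
[juv.wme] — σ1 onset /j/, coda /v/ ok; σ2 onset /wm/ (2C), coda /∅/ ok → well-formed
[vge] — violates constraint 4: contains banned sequence /vg/ → ill-formed
[lsel] — σ1 onset /ls/ (2C), coda /l/ ok → well-formed

[gbel.fav], [juv.wme], [lsel]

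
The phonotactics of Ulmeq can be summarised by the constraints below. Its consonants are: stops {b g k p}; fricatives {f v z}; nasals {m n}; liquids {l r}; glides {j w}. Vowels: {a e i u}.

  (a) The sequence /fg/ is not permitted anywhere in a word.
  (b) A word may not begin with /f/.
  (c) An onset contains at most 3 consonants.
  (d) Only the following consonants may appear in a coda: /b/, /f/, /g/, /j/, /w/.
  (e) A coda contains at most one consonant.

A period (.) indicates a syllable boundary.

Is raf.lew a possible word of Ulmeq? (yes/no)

yes

raf.lew — σ1 onset /r/, coda /f/ ok; σ2 onset /l/, coda /w/ ok → permitted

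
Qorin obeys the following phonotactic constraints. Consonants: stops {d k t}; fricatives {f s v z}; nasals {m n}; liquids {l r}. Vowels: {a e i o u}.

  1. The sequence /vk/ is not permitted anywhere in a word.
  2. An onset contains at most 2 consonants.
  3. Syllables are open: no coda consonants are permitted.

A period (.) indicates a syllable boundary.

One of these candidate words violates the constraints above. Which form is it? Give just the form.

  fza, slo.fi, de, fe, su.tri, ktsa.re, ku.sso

ktsa.re

fza — σ1 onset /fz/ (2C), coda /∅/ ok → phonotactically legal
slo.fi — σ1 onset /sl/ (2C), coda /∅/ ok; σ2 onset /f/, coda /∅/ ok → phonotactically legal
de — σ1 onset /d/, coda /∅/ ok → phonotactically legal
fe — σ1 onset /f/, coda /∅/ ok → phonotactically legal
su.tri — σ1 onset /s/, coda /∅/ ok; σ2 onset /tr/ (2C), coda /∅/ ok → phonotactically legal
ktsa.re — violates constraint 2: syllable 1 onset /kts/ has 3 consonants (> 2) → phonotactically illegal
ku.sso — σ1 onset /k/, coda /∅/ ok; σ2 onset /ss/ (2C), coda /∅/ ok → phonotactically legal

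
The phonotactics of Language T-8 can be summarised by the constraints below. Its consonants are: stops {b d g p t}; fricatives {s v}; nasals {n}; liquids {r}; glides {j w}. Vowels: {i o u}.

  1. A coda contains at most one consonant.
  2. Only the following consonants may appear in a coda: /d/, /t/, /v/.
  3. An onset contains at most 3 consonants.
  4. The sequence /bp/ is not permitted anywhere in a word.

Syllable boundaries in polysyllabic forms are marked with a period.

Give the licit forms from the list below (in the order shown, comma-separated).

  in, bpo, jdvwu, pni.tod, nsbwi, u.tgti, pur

pni.tod, u.tgti

in — violates constraint 2: syllable 1 coda contains /n/, which is not a licensed coda consonant → illicit
bpo — violates constraint 4: contains banned sequence /bp/ → illicit
jdvwu — violates constraint 3: syllable 1 onset /jdvw/ has 4 consonants (> 3) → illicit
pni.tod — σ1 onset /pn/ (2C), coda /∅/ ok; σ2 onset /t/, coda /d/ ok → licit
nsbwi — violates constraint 3: syllable 1 onset /nsbw/ has 4 consonants (> 3) → illicit
u.tgti — σ1 onset /∅/, coda /∅/ ok; σ2 onset /tgt/ (3C), coda /∅/ ok → licit
pur — violates constraint 2: syllable 1 coda contains /r/, which is not a licensed coda consonant → illicit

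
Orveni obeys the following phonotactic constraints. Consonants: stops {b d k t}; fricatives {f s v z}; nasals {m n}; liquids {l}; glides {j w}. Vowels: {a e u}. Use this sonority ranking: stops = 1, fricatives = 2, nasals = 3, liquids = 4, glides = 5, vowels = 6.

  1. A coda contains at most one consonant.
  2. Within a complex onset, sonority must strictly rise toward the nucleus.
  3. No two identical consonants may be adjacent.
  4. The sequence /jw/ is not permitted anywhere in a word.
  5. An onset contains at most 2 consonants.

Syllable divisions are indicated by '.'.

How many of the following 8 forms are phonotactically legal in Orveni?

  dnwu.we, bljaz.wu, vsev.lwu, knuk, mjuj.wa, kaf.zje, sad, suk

4

dnwu.we — violates constraint 5: syllable 1 onset /dnw/ has 3 consonants (> 2) → phonotactically illegal
bljaz.wu — violates constraint 5: syllable 1 onset /blj/ has 3 consonants (> 2) → phonotactically illegal
vsev.lwu — violates constraint 2: syllable 1 onset /vs/: /v/ (fricative, 2) → /s/ (fricative, 2) does not rise → phonotactically illegal
knuk — σ1 onset /kn/ (1→3 rises), coda /k/ ok → phonotactically legal
mjuj.wa — violates constraint 4: contains banned sequence /jw/ → phonotactically illegal
kaf.zje — σ1 onset /k/, coda /f/ ok; σ2 onset /zj/ (2→5 rises), coda /∅/ ok → phonotactically legal
sad — σ1 onset /s/, coda /d/ ok → phonotactically legal
suk — σ1 onset /s/, coda /k/ ok → phonotactically legal
Phonotactically legal: knuk, kaf.zje, sad, suk → 4.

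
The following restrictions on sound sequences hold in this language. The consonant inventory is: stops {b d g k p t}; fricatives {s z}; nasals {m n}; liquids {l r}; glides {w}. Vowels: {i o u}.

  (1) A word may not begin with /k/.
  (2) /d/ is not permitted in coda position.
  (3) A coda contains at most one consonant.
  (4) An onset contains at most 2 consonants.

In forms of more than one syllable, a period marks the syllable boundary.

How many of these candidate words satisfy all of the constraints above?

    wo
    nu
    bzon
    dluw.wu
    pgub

wo — σ1 onset /w/, coda /∅/ ok → licit
nu — σ1 onset /n/, coda /∅/ ok → licit
bzon — σ1 onset /bz/ (2C), coda /n/ ok → licit
dluw.wu — σ1 onset /dl/ (2C), coda /w/ ok; σ2 onset /w/, coda /∅/ ok → licit
pgub — σ1 onset /pg/ (2C), coda /b/ ok → licit
Licit: wo, nu, bzon, dluw.wu, pgub → 5.

5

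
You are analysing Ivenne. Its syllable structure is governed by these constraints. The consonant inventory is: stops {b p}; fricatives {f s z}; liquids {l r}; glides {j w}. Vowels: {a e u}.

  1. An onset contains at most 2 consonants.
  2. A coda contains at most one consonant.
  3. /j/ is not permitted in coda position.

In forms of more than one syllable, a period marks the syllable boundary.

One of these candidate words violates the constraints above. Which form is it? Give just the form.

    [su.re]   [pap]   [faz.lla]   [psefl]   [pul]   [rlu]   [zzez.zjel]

[su.re] — σ1 onset /s/, coda /∅/ ok; σ2 onset /r/, coda /∅/ ok → well-formed
[pap] — σ1 onset /p/, coda /p/ ok → well-formed
[faz.lla] — σ1 onset /f/, coda /z/ ok; σ2 onset /ll/ (2C), coda /∅/ ok → well-formed
[psefl] — violates constraint 2: syllable 1 coda /fl/ has 2 consonants (> 1) → ill-formed
[pul] — σ1 onset /p/, coda /l/ ok → well-formed
[rlu] — σ1 onset /rl/ (2C), coda /∅/ ok → well-formed
[zzez.zjel] — σ1 onset /zz/ (2C), coda /z/ ok; σ2 onset /zj/ (2C), coda /l/ ok → well-formed

[psefl]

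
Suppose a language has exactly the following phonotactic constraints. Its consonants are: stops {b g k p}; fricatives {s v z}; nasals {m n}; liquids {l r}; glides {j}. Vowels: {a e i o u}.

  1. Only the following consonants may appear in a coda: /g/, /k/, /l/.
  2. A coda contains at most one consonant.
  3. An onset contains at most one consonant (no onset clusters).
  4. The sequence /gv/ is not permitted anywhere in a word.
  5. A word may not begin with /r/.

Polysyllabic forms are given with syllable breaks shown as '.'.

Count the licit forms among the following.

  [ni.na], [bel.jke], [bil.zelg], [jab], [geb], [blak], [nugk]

[ni.na] — σ1 onset /n/, coda /∅/ ok; σ2 onset /n/, coda /∅/ ok → licit
[bel.jke] — violates constraint 3: syllable 2 onset /jk/ has 2 consonants (> 1) → illicit
[bil.zelg] — violates constraint 2: syllable 2 coda /lg/ has 2 consonants (> 1) → illicit
[jab] — violates constraint 1: syllable 1 coda contains /b/, which is not a licensed coda consonant → illicit
[geb] — violates constraint 1: syllable 1 coda contains /b/, which is not a licensed coda consonant → illicit
[blak] — violates constraint 3: syllable 1 onset /bl/ has 2 consonants (> 1) → illicit
[nugk] — violates constraint 2: syllable 1 coda /gk/ has 2 consonants (> 1) → illicit
Licit: [ni.na] → 1.

1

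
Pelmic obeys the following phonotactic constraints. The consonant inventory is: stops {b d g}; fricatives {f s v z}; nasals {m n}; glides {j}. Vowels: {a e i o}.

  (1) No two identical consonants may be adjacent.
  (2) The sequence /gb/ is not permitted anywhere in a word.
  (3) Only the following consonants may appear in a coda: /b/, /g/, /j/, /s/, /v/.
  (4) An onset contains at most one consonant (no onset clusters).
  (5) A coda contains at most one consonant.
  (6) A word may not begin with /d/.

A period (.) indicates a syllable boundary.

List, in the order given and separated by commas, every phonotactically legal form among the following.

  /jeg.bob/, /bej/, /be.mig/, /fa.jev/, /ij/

/bej/, /be.mig/, /fa.jev/, /ij/

/jeg.bob/ — violates constraint 2: contains banned sequence /gb/ → phonotactically illegal
/bej/ — σ1 onset /b/, coda /j/ ok → phonotactically legal
/be.mig/ — σ1 onset /b/, coda /∅/ ok; σ2 onset /m/, coda /g/ ok → phonotactically legal
/fa.jev/ — σ1 onset /f/, coda /∅/ ok; σ2 onset /j/, coda /v/ ok → phonotactically legal
/ij/ — σ1 onset /∅/, coda /j/ ok → phonotactically legal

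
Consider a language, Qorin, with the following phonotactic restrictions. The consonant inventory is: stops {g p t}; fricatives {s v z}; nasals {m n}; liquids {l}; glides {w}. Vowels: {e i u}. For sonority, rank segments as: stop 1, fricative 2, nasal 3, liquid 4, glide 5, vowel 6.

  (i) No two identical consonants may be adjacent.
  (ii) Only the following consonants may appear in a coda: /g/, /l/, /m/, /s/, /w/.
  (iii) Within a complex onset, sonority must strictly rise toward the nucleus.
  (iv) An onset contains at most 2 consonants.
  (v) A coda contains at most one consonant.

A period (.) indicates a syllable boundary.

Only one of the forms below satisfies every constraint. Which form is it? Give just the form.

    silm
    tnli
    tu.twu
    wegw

silm — violates constraint (v): syllable 1 coda /lm/ has 2 consonants (> 1) → ill-formed
tnli — violates constraint (iv): syllable 1 onset /tnl/ has 3 consonants (> 2) → ill-formed
tu.twu — σ1 onset /t/, coda /∅/ ok; σ2 onset /tw/ (1→5 rises), coda /∅/ ok → well-formed
wegw — violates constraint (v): syllable 1 coda /gw/ has 2 consonants (> 1) → ill-formed

tu.twu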